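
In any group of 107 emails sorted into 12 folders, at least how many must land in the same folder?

9

If each of the 12 folders held at most 8, the total would be at most 12 × 8 = 96 < 107, a contradiction.
So at least one holds ⌈107/12⌉ = 9.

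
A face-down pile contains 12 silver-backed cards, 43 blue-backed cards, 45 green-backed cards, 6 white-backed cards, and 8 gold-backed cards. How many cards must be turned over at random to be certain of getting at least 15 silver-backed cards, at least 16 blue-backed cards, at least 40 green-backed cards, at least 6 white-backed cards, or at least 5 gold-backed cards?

76

The worst case stops just short of every target: all 12 silver-backed, 15 blue-backed, 39 green-backed, 5 white-backed, 4 gold-backed — 12 + 15 + 39 + 5 + 4 = 75 cards.
One more card must push some back color to its target, so 75 + 1 = 76.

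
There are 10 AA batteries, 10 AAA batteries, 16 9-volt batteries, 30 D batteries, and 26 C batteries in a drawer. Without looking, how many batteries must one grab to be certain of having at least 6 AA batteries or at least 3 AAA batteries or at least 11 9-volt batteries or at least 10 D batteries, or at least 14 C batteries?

The worst case stops just short of every target: 5 AA, 2 AAA, 10 9-volt, 9 D, 13 C — 5 + 2 + 10 + 9 + 13 = 39 batteries.
One more battery must push some type to its target, so 39 + 1 = 40.

40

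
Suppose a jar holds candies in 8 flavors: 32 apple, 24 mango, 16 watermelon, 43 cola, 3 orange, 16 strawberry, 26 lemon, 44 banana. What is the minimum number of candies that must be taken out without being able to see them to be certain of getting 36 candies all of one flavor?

In the worst case we take at most 35 of each flavor, but all 32 apple, all 24 mango, all 16 watermelon, all 3 orange, all 16 strawberry, and all 26 lemon (fewer than 35), giving 32 + 24 + 16 + 35 + 3 + 16 + 26 + 35 = 187.
One more candy then forces some flavor to 36, so 187 + 1 = 188.

188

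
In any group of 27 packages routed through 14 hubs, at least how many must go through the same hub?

The 27 packages fall into 14 hubs.
If each of the 14 hubs held at most 1, the total would be at most 14 × 1 = 14 < 27, a contradiction.
So at least one holds ⌈27/14⌉ = 2.

2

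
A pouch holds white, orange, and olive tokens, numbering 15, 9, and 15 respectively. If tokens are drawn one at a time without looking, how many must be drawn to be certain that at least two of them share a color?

4

Treat the 3 colors as pigeonholes.
The worst case takes 1 token of each color without reaching 2 of any: 3 × 1 = 3.
The next token must bring some color to 2, so 3 + 1 = 4.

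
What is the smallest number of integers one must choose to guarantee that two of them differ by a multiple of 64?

Two integers differ by a multiple of 64 exactly when they share a remainder mod 64.
There are 64 residue classes mod 64, so 64 integers can all lie in distinct classes.
One more integer must repeat a residue, giving a difference divisible by 64. So n = 64 + 1 = 65.

65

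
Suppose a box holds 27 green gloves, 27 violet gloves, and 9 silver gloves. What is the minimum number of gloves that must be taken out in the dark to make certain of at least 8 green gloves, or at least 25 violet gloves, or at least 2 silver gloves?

The worst case stops just short of every target: 7 green, 24 violet, 1 silver — 7 + 24 + 1 = 32 gloves.
One more glove must push some color to its target, so 32 + 1 = 33.

33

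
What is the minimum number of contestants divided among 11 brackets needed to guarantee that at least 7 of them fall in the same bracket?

There are 11 brackets acting as pigeonholes.
With 11 × 6 = 66 contestants we could place exactly 6 in each, with no class reaching 7.
One more forces some class to hold 7, so 66 + 1 = 67.

67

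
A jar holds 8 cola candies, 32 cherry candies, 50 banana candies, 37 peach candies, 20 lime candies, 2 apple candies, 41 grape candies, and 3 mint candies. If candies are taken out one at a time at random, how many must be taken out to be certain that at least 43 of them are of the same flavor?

Treat the 8 flavors as pigeonholes.
In the worst case we take at most 42 of each flavor, but all 8 cola, all 32 cherry, all 37 peach, all 20 lime, all 2 apple, all 41 grape, and all 3 mint (fewer than 42), giving 8 + 32 + 42 + 37 + 20 + 2 + 41 + 3 = 185.
One more candy then forces some flavor to 43, so 185 + 1 = 186.

186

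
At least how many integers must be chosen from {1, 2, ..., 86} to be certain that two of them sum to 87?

Partition {1, …, 86} into 43 pairs: {1,86}, {2,85}, …, {43,44}.
Choosing 43 integers — say the integers 1 through 43 — takes one from each pair and avoids the property.
Choosing 44 forces two into the same pair by pigeonhole, and those sum to 87. So 44.

44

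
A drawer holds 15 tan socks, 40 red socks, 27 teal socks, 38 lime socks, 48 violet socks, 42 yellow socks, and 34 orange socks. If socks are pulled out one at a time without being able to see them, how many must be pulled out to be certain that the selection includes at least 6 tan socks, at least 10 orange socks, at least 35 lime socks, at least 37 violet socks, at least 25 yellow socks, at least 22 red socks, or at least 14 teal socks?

The worst case stops just short of every target: 5 tan, 21 red, 13 teal, 34 lime, 36 violet, 24 yellow, 9 orange — 5 + 21 + 13 + 34 + 36 + 24 + 9 = 142 socks.
One more sock must push some color to its target, so 142 + 1 = 143.

143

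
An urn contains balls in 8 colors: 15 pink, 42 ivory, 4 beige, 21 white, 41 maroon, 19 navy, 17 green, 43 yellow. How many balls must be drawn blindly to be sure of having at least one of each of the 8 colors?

199

The hardest color to obtain is beige: we could draw every other ball first — 202 − 4 = 198 balls — without a single beige one.
The next draw must be beige, so 198 + 1 = 199.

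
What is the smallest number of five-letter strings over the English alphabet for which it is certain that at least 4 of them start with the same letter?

There are 26 possible first letters acting as pigeonholes.
With 26 × 3 = 78 five-letter strings over the English alphabet we could place exactly 3 in each, with no class reaching 4.
One more forces some class to hold 4, so 78 + 1 = 79.

79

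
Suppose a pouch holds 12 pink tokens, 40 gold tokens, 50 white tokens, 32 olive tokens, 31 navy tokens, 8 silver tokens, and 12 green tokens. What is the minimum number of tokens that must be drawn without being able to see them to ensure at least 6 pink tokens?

To avoid pink tokens as long as possible, exhaust the other 6 colors first.
The worst case draws every non-pink token first: 40 + 50 + 32 + 31 + 8 + 12 = 173.
The next 6 draws are then forced to be pink, giving 173 + 6 = 179.

179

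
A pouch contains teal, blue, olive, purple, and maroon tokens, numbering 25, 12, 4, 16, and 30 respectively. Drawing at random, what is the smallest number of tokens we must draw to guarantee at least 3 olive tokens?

The worst case draws every non-olive token first: 25 + 12 + 16 + 30 = 83.
The next 3 draws are then forced to be olive, giving 83 + 3 = 86.

86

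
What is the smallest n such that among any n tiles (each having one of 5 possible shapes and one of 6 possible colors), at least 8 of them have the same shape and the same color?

There are 5 × 6 = 30 (shape, color) combinations acting as pigeonholes.
With 30 × 7 = 210 tiles we could place exactly 7 in each, with no (shape, color) pair reaching 8.
One more forces some (shape, color) pair to hold 8, so 210 + 1 = 211.

211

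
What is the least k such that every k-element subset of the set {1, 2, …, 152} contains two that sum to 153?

Partition {1, …, 152} into 76 pairs: {1,152}, {2,151}, …, {76,77}.
Choosing 76 integers — say the integers 1 through 76 — takes one from each pair and avoids the property.
Choosing 77 forces two into the same pair by pigeonhole, and those sum to 153. So 77.

77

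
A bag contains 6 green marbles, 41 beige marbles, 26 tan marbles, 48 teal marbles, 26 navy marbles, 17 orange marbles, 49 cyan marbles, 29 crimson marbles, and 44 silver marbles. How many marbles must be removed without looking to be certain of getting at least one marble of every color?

281

The hardest color to obtain is green: we could draw every other marble first — 286 − 6 = 280 marbles — without a single green one.
The next draw must be green, so 280 + 1 = 281.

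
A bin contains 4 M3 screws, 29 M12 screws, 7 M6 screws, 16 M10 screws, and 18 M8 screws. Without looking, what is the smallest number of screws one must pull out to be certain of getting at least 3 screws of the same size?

11

Treat the 5 sizes as pigeonholes.
The worst case takes 2 screws of each size without reaching 3 of any: 5 × 2 = 10.
The next screw must bring some size to 3, so 10 + 1 = 11.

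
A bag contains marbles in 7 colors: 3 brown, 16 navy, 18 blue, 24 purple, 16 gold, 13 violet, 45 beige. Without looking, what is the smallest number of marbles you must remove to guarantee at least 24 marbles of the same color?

In the worst case we take at most 23 of each color, but all 3 brown, all 16 navy, all 18 blue, all 16 gold, and all 13 violet (fewer than 23), giving 3 + 16 + 18 + 23 + 16 + 13 + 23 = 112.
One more marble then forces some color to 24, so 112 + 1 = 113.

113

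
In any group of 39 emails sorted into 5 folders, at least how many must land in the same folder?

If each of the 5 folders held at most 7, the total would be at most 5 × 7 = 35 < 39, a contradiction.
So at least one holds ⌈39/5⌉ = 8.

8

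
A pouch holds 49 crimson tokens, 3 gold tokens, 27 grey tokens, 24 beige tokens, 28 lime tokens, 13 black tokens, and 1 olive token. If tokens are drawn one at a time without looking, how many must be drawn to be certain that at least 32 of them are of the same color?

128

Treat the 7 colors as pigeonholes.
In the worst case we take at most 31 of each color, but all 3 gold, all 27 grey, all 24 beige, all 28 lime, all 13 black, and all 1 olive (fewer than 31), giving 31 + 3 + 27 + 24 + 28 + 13 + 1 = 127.
One more token then forces some color to 32, so 127 + 1 = 128.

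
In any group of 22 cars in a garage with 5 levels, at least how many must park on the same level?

5

If each of the 5 levels held at most 4, the total would be at most 5 × 4 = 20 < 22, a contradiction.
So at least one holds ⌈22/5⌉ = 5.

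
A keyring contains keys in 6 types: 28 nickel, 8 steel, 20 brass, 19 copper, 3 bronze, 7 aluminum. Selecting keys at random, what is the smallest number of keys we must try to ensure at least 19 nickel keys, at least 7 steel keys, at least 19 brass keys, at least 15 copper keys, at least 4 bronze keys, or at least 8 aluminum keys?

67

Each of the 6 types has its own threshold; avoid all of them simultaneously.
The worst case stops just short of every target: 18 nickel, 6 steel, 18 brass, 14 copper, 3 bronze, 7 aluminum — 18 + 6 + 18 + 14 + 3 + 7 = 66 keys.
One more key must push some type to its target, so 66 + 1 = 67.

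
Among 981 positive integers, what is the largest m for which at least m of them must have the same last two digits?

10

If each of the 100 possible two-digit endings held at most 9, the total would be at most 100 × 9 = 900 < 981, a contradiction.
So at least one holds ⌈981/100⌉ = 10.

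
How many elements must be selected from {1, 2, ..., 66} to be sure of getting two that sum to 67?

Partition {1, …, 66} into 33 pairs: {1,66}, {2,65}, …, {33,34}.
Choosing 33 integers — say the integers 1 through 33 — takes one from each pair and avoids the property.
Choosing 34 forces two into the same pair by pigeonhole, and those sum to 67. So 34.

34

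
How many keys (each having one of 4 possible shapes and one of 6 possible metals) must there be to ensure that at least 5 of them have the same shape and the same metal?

97

There are 4 × 6 = 24 (shape, metal) combinations acting as pigeonholes.
With 24 × 4 = 96 keys we could place exactly 4 in each, with no (shape, metal) pair reaching 5.
One more forces some (shape, metal) pair to hold 5, so 96 + 1 = 97.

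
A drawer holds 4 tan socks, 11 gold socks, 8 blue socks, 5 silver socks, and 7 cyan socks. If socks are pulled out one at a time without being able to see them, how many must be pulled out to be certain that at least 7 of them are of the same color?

28

Treat the 5 colors as pigeonholes.
In the worst case we take at most 6 of each color, but all 4 tan and all 5 silver (fewer than 6), giving 4 + 6 + 6 + 5 + 6 = 27.
One more sock then forces some color to 7, so 27 + 1 = 28.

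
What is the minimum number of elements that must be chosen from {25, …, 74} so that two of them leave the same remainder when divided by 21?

22

Group the integers by remainder mod 21; there are 21 residue classes, each nonempty in this range.
Choosing one from each class (21 integers) avoids any shared remainder.
One more choice must repeat a class, so two differ by a multiple of 21. Hence 21 + 1 = 22.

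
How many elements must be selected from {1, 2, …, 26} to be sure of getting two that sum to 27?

14

Partition {1, …, 26} into 13 pairs: {1,26}, {2,25}, …, {13,14}.
Choosing 13 integers — say the integers 1 through 13 — takes one from each pair and avoids the property.
Choosing 14 forces two into the same pair by pigeonhole, and those sum to 27. So 14.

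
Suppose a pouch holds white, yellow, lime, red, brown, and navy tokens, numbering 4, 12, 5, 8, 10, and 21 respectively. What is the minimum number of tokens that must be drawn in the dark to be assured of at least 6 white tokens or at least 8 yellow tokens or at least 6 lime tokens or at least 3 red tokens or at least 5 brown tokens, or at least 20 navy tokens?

Each of the 6 colors has its own threshold; avoid all of them simultaneously.
The worst case stops just short of every target: all 4 white, 7 yellow, 5 lime, 2 red, 4 brown, 19 navy — 4 + 7 + 5 + 2 + 4 + 19 = 41 tokens.
One more token must push some color to its target, so 41 + 1 = 42.

42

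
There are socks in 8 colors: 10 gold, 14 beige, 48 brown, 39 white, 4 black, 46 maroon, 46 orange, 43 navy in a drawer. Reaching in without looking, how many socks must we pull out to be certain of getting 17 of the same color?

In the worst case we take at most 16 of each color, but all 10 gold, all 14 beige, and all 4 black (fewer than 16), giving 10 + 14 + 16 + 16 + 4 + 16 + 16 + 16 = 108.
One more sock then forces some color to 17, so 108 + 1 = 109.

109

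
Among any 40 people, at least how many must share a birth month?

The 40 people fall into 12 months of the year.
If each of the 12 months of the year held at most 3, the total would be at most 12 × 3 = 36 < 40, a contradiction.
So at least one holds ⌈40/12⌉ = 4.

4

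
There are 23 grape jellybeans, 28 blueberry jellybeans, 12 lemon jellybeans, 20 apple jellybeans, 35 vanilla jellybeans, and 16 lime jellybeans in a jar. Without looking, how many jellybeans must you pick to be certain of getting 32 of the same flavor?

131

In the worst case we take at most 31 of each flavor, but all 23 grape, all 28 blueberry, all 12 lemon, all 20 apple, and all 16 lime (fewer than 31), giving 23 + 28 + 12 + 20 + 31 + 16 = 130.
One more jellybean then forces some flavor to 32, so 130 + 1 = 131.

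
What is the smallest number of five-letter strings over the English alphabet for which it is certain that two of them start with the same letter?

There are 26 possible first letters acting as pigeonholes.
With 26 five-letter strings over the English alphabet we could place one in each, avoiding any repeat.
One more forces some class to hold 2, so 26 + 1 = 27.

27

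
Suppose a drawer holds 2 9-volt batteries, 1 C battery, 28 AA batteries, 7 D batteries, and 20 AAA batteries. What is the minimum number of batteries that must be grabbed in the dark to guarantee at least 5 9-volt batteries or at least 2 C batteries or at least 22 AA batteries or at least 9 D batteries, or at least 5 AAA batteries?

The worst case stops just short of every target: all 2 9-volt, 1 C, 21 AA, all 7 D, 4 AAA — 2 + 1 + 21 + 7 + 4 = 35 batteries.
One more battery must push some type to its target, so 35 + 1 = 36.

36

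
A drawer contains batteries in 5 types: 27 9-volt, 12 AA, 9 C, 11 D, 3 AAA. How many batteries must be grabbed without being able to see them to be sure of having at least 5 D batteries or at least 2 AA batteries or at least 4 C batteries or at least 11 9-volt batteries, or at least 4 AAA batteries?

22

The worst case stops just short of every target: 10 9-volt, 1 AA, 3 C, 4 D, 3 AAA — 10 + 1 + 3 + 4 + 3 = 21 batteries.
One more battery must push some type to its target, so 21 + 1 = 22.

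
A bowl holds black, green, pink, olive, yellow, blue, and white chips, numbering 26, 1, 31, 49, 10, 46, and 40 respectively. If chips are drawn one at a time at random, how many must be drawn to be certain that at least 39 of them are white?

The worst case draws every non-white chip first: 26 + 1 + 31 + 49 + 10 + 46 = 163.
The next 39 draws are then forced to be white, giving 163 + 39 = 202.

202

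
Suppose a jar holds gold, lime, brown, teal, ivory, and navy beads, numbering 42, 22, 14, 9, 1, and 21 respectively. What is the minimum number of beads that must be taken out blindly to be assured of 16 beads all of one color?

70

Treat the 6 colors as pigeonholes.
In the worst case we take at most 15 of each color, but all 14 brown, all 9 teal, and all 1 ivory (fewer than 15), giving 15 + 15 + 14 + 9 + 1 + 15 = 69.
One more bead then forces some color to 16, so 69 + 1 = 70.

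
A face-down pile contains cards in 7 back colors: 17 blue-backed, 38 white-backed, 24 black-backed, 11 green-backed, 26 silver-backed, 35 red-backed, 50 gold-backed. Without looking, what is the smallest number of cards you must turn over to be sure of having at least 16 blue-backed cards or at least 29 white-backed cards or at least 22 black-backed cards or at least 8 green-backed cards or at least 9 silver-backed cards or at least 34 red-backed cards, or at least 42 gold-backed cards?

The worst case stops just short of every target: 15 blue-backed, 28 white-backed, 21 black-backed, 7 green-backed, 8 silver-backed, 33 red-backed, 41 gold-backed — 15 + 28 + 21 + 7 + 8 + 33 + 41 = 153 cards.
One more card must push some back color to its target, so 153 + 1 = 154.

154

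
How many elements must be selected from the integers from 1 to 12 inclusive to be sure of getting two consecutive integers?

Partition {1, …, 12} into 6 pairs: {1,2}, {3,4}, …, {11,12}.
Choosing 6 integers — say the 6 even numbers 2, 4, …, 12 — takes one from each pair and avoids the property.
Choosing 7 forces two into the same pair by pigeonhole, and those are consecutive. So 7.

7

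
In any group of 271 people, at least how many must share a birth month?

23

The 271 people fall into 12 months of the year.
If each of the 12 months of the year held at most 22, the total would be at most 12 × 22 = 264 < 271, a contradiction.
So at least one holds ⌈271/12⌉ = 23.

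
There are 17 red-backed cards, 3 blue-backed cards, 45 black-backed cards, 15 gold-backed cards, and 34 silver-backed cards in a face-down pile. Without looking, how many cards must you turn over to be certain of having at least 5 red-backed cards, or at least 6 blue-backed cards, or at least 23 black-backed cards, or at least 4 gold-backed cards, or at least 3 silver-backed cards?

The worst case stops just short of every target: 4 red-backed, all 3 blue-backed, 22 black-backed, 3 gold-backed, 2 silver-backed — 4 + 3 + 22 + 3 + 2 = 34 cards.
One more card must push some back color to its target, so 34 + 1 = 35.

35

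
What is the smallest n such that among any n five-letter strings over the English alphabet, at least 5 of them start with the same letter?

105

There are 26 possible first letters acting as pigeonholes.
With 26 × 4 = 104 five-letter strings over the English alphabet we could place exactly 4 in each, with no class reaching 5.
One more forces some class to hold 5, so 104 + 1 = 105.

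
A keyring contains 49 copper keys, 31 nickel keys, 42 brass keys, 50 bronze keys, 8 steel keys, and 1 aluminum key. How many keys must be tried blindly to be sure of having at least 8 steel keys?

181

To avoid steel keys as long as possible, exhaust the other 5 types first.
The worst case draws every non-steel key first: 49 + 31 + 42 + 50 + 1 = 173.
The next 8 draws are then forced to be steel, giving 173 + 8 = 181.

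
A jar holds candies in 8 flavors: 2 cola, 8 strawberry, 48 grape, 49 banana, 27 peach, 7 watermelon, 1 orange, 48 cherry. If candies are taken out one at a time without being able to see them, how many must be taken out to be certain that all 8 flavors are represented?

190

The hardest flavor to obtain is orange: we could draw every other candy first — 190 − 1 = 189 candies — without a single orange one.
The next draw must be orange, so 189 + 1 = 190.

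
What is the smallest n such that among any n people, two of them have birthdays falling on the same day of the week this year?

There are 7 days of the week acting as pigeonholes.
With 7 people we could place one in each, avoiding any repeat.
One more forces some class to hold 2, so 7 + 1 = 8.

8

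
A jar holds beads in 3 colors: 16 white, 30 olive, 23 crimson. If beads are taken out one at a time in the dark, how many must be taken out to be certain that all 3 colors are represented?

54

The hardest color to obtain is white: we could draw every other bead first — 69 − 16 = 53 beads — without a single white one.
The next draw must be white, so 53 + 1 = 54.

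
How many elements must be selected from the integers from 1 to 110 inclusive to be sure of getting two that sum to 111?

56

Partition {1, …, 110} into 55 pairs: {1,110}, {2,109}, …, {55,56}.
Choosing 55 integers — say the integers 1 through 55 — takes one from each pair and avoids the property.
Choosing 56 forces two into the same pair by pigeonhole, and those sum to 111. So 56.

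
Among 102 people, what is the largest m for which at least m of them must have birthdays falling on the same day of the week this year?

There are 7 days of the week, which serve as the pigeonholes.
If each of the 7 days of the week held at most 14, the total would be at most 7 × 14 = 98 < 102, a contradiction.
So at least one holds ⌈102/7⌉ = 15.

15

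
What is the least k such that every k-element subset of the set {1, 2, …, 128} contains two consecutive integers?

Partition {1, …, 128} into 64 pairs: {1,2}, {3,4}, …, {127,128}.
Choosing 64 integers — say the 64 even numbers 2, 4, …, 128 — takes one from each pair and avoids the property.
Choosing 65 forces two into the same pair by pigeonhole, and those are consecutive. So 65.

65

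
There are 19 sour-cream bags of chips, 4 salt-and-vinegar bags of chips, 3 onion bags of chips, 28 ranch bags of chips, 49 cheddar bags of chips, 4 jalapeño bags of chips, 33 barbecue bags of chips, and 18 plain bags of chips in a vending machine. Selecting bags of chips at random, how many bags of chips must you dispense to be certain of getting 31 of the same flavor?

137

Treat the 8 flavors as pigeonholes.
In the worst case we take at most 30 of each flavor, but all 19 sour-cream, all 4 salt-and-vinegar, all 3 onion, all 28 ranch, all 4 jalapeño, and all 18 plain (fewer than 30), giving 19 + 4 + 3 + 28 + 30 + 4 + 30 + 18 = 136.
One more bag of chips then forces some flavor to 31, so 136 + 1 = 137.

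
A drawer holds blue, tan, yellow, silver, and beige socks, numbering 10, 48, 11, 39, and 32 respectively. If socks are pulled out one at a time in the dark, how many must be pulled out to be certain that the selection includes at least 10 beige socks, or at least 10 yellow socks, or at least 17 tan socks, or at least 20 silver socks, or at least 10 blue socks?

63

The worst case stops just short of every target: 9 blue, 16 tan, 9 yellow, 19 silver, 9 beige — 9 + 16 + 9 + 19 + 9 = 62 socks.
One more sock must push some color to its target, so 62 + 1 = 63.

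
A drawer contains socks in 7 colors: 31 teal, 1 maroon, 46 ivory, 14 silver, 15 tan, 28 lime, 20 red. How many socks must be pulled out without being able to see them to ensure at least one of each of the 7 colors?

155

The hardest color to obtain is maroon: we could draw every other sock first — 155 − 1 = 154 socks — without a single maroon one.
The next draw must be maroon, so 154 + 1 = 155.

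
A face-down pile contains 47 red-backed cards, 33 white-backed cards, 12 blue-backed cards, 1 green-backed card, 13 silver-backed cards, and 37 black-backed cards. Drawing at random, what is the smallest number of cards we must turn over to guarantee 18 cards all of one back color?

In the worst case we take at most 17 of each back color, but all 12 blue-backed, all 1 green-backed, and all 13 silver-backed (fewer than 17), giving 17 + 17 + 12 + 1 + 13 + 17 = 77.
One more card then forces some back color to 18, so 77 + 1 = 78.

78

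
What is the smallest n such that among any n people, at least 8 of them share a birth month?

There are 12 months of the year acting as pigeonholes.
With 12 × 7 = 84 people we could place exactly 7 in each, with no class reaching 8.
One more forces some class to hold 8, so 84 + 1 = 85.

85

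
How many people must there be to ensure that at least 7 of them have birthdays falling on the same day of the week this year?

There are 7 days of the week acting as pigeonholes.
With 7 × 6 = 42 people we could place exactly 6 in each, with no class reaching 7.
One more forces some class to hold 7, so 42 + 1 = 43.

43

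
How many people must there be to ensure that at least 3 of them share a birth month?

25

There are 12 months of the year acting as pigeonholes.
With 12 × 2 = 24 people we could place exactly 2 in each, with no class reaching 3.
One more forces some class to hold 3, so 24 + 1 = 25.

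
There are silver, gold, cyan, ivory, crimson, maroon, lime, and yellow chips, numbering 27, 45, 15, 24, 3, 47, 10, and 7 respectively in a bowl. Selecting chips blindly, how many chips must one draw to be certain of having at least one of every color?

176

The hardest color to obtain is crimson: we could draw every other chip first — 178 − 3 = 175 chips — without a single crimson one.
The next draw must be crimson, so 175 + 1 = 176.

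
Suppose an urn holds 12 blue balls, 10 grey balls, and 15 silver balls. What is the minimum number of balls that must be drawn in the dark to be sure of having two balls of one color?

The worst case takes 1 ball of each color without reaching 2 of any: 3 × 1 = 3.
The next ball must bring some color to 2, so 3 + 1 = 4.

4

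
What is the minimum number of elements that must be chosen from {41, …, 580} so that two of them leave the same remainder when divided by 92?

Group the integers by remainder mod 92; there are 92 residue classes, each nonempty in this range.
Choosing one from each class (92 integers) avoids any shared remainder.
One more choice must repeat a class, so two differ by a multiple of 92. Hence 92 + 1 = 93.

93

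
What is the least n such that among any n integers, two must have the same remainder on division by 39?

40

Use the pigeonhole principle on residue classes: two integers differ by a multiple of 39 exactly when they share a remainder mod 39.
There are 39 residue classes mod 39, so 39 integers can all lie in distinct classes.
One more integer must repeat a residue, giving a difference divisible by 39. So n = 39 + 1 = 40.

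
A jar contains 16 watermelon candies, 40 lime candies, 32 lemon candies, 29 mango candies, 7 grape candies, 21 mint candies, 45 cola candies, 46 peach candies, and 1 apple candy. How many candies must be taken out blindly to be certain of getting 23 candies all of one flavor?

156

Treat the 9 flavors as pigeonholes.
In the worst case we take at most 22 of each flavor, but all 16 watermelon, all 7 grape, all 21 mint, and all 1 apple (fewer than 22), giving 16 + 22 + 22 + 22 + 7 + 21 + 22 + 22 + 1 = 155.
One more candy then forces some flavor to 23, so 155 + 1 = 156.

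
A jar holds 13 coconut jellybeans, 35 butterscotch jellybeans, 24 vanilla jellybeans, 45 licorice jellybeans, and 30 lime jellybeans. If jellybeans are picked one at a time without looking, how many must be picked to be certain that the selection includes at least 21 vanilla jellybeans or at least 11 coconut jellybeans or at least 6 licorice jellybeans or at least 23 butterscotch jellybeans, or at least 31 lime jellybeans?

88

Each of the 5 flavors has its own threshold; avoid all of them simultaneously.
The worst case stops just short of every target: 10 coconut, 22 butterscotch, 20 vanilla, 5 licorice, 30 lime — 10 + 22 + 20 + 5 + 30 = 87 jellybeans.
One more jellybean must push some flavor to its target, so 87 + 1 = 88.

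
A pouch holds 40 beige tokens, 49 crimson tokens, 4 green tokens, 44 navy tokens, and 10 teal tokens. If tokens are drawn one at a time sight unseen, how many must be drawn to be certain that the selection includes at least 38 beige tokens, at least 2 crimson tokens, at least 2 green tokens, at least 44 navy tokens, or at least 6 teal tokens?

88

The worst case stops just short of every target: 37 beige, 1 crimson, 1 green, 43 navy, 5 teal — 37 + 1 + 1 + 43 + 5 = 87 tokens.
One more token must push some color to its target, so 87 + 1 = 88.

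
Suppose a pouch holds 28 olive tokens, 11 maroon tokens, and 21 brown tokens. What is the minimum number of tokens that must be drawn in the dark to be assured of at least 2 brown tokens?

41

The worst case draws every non-brown token first: 28 + 11 = 39.
The next 2 draws are then forced to be brown, giving 39 + 2 = 41.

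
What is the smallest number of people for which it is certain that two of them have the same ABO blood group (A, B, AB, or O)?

5

There are 4 ABO blood groups acting as pigeonholes.
With 4 people we could place one in each, avoiding any repeat.
One more forces some class to hold 2, so 4 + 1 = 5.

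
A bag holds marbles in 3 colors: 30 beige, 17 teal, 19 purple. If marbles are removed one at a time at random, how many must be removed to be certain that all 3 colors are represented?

50

The hardest color to obtain is teal: we could draw every other marble first — 66 − 17 = 49 marbles — without a single teal one.
The next draw must be teal, so 49 + 1 = 50.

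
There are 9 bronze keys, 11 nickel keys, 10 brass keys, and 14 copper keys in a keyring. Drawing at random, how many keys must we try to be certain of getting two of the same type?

5

The worst case takes 1 key of each type without reaching 2 of any: 4 × 1 = 4.
The next key must bring some type to 2, so 4 + 1 = 5.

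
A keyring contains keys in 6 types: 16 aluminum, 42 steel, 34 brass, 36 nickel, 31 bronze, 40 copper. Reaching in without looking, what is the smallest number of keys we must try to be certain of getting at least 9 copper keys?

The worst case draws every non-copper key first: 16 + 42 + 34 + 36 + 31 = 159.
The next 9 draws are then forced to be copper, giving 159 + 9 = 168.

168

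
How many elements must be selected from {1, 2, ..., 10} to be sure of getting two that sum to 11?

6

Partition {1, …, 10} into 5 pairs: {1,10}, {2,9}, …, {5,6}.
Choosing 5 integers — say the integers 1 through 5 — takes one from each pair and avoids the property.
Choosing 6 forces two into the same pair by pigeonhole, and those sum to 11. So 6.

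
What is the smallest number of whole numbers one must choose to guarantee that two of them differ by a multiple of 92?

93

Two integers differ by a multiple of 92 exactly when they share a remainder mod 92.
There are 92 residue classes mod 92, so 92 integers can all lie in distinct classes.
One more integer must repeat a residue, giving a difference divisible by 92. So n = 92 + 1 = 93.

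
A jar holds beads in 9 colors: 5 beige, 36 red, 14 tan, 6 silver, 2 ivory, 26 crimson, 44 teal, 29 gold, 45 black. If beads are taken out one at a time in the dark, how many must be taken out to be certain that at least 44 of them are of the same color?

205

Treat the 9 colors as pigeonholes.
In the worst case we take at most 43 of each color, but all 5 beige, all 36 red, all 14 tan, all 6 silver, all 2 ivory, all 26 crimson, and all 29 gold (fewer than 43), giving 5 + 36 + 14 + 6 + 2 + 26 + 43 + 29 + 43 = 204.
One more bead then forces some color to 44, so 204 + 1 = 205.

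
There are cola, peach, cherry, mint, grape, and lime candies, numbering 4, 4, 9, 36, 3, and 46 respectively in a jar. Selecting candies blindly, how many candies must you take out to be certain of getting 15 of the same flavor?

In the worst case we take at most 14 of each flavor, but all 4 cola, all 4 peach, all 9 cherry, and all 3 grape (fewer than 14), giving 4 + 4 + 9 + 14 + 3 + 14 = 48.
One more candy then forces some flavor to 15, so 48 + 1 = 49.

49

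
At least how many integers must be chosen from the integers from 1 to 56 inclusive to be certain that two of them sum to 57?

29

Partition {1, …, 56} into 28 pairs: {1,56}, {2,55}, …, {28,29}.
Choosing 28 integers — say the integers 1 through 28 — takes one from each pair and avoids the property.
Choosing 29 forces two into the same pair by pigeonhole, and those sum to 57. So 29.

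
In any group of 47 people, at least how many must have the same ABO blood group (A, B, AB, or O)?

There are 4 ABO blood groups, which serve as the pigeonholes.
If each of the 4 ABO blood groups held at most 11, the total would be at most 4 × 11 = 44 < 47, a contradiction.
So at least one holds ⌈47/4⌉ = 12.

12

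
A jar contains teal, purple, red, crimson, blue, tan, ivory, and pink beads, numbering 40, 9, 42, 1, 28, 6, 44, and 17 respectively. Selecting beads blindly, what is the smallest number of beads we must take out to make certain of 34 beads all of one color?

161

In the worst case we take at most 33 of each color, but all 9 purple, all 1 crimson, all 28 blue, all 6 tan, and all 17 pink (fewer than 33), giving 33 + 9 + 33 + 1 + 28 + 6 + 33 + 17 = 160.
One more bead then forces some color to 34, so 160 + 1 = 161.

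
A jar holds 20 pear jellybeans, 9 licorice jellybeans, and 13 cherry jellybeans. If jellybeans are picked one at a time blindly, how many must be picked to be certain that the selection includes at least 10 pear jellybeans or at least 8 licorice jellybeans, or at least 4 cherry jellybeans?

20

The worst case stops just short of every target: 9 pear, 7 licorice, 3 cherry — 9 + 7 + 3 = 19 jellybeans.
One more jellybean must push some flavor to its target, so 19 + 1 = 20.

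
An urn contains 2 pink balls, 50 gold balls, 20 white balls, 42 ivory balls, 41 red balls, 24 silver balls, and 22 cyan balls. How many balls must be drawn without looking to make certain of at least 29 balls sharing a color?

In the worst case we take at most 28 of each color, but all 2 pink, all 20 white, all 24 silver, and all 22 cyan (fewer than 28), giving 2 + 28 + 20 + 28 + 28 + 24 + 22 = 152.
One more ball then forces some color to 29, so 152 + 1 = 153.

153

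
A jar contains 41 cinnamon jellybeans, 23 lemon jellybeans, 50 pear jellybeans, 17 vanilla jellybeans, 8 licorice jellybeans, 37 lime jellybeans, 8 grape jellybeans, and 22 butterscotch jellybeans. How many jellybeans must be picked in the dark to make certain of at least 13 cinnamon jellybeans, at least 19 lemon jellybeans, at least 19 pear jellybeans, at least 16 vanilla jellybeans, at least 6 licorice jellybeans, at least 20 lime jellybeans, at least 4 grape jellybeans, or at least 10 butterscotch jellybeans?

Each of the 8 flavors has its own threshold; avoid all of them simultaneously.
The worst case stops just short of every target: 12 cinnamon, 18 lemon, 18 pear, 15 vanilla, 5 licorice, 19 lime, 3 grape, 9 butterscotch — 12 + 18 + 18 + 15 + 5 + 19 + 3 + 9 = 99 jellybeans.
One more jellybean must push some flavor to its target, so 99 + 1 = 100.

100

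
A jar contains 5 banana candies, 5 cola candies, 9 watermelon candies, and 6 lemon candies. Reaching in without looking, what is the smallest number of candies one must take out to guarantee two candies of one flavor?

The worst case takes 1 candy of each flavor without reaching 2 of any: 4 × 1 = 4.
The next candy must bring some flavor to 2, so 4 + 1 = 5.

5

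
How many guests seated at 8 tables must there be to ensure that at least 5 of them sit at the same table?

There are 8 tables acting as pigeonholes.
With 8 × 4 = 32 guests we could place exactly 4 in each, with no class reaching 5.
One more forces some class to hold 5, so 32 + 1 = 33.

33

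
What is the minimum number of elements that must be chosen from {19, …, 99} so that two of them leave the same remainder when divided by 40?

Group the integers by remainder mod 40; there are 40 residue classes, each nonempty in this range.
Choosing one from each class (40 integers) avoids any shared remainder.
One more choice must repeat a class, so two differ by a multiple of 40. Hence 40 + 1 = 41.

41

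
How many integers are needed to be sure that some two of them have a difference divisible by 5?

6

Two integers differ by a multiple of 5 exactly when they share a remainder mod 5.
There are 5 residue classes mod 5, so 5 integers can all lie in distinct classes.
One more integer must repeat a residue, giving a difference divisible by 5. So n = 5 + 1 = 6.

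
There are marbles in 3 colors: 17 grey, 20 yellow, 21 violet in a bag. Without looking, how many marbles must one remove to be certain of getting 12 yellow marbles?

To avoid yellow marbles as long as possible, exhaust the other 2 colors first.
The worst case draws every non-yellow marble first: 17 + 21 = 38.
The next 12 draws are then forced to be yellow, giving 38 + 12 = 50.

50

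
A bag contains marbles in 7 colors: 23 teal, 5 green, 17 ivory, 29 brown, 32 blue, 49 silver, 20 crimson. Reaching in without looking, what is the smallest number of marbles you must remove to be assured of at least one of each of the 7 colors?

The hardest color to obtain is green: we could draw every other marble first — 175 − 5 = 170 marbles — without a single green one.
The next draw must be green, so 170 + 1 = 171.

171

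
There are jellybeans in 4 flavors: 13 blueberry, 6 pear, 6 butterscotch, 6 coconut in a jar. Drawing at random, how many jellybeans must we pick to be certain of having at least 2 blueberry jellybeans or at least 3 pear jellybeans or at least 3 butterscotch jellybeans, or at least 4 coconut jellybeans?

The worst case stops just short of every target: 1 blueberry, 2 pear, 2 butterscotch, 3 coconut — 1 + 2 + 2 + 3 = 8 jellybeans.
One more jellybean must push some flavor to its target, so 8 + 1 = 9.

9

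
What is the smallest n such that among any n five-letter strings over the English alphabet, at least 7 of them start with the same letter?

There are 26 possible first letters acting as pigeonholes.
With 26 × 6 = 156 five-letter strings over the English alphabet we could place exactly 6 in each, with no class reaching 7.
One more forces some class to hold 7, so 156 + 1 = 157.

157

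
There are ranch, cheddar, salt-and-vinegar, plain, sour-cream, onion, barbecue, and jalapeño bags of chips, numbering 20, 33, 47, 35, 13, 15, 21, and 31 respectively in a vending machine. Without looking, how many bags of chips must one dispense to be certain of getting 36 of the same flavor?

204

In the worst case we take at most 35 of each flavor, but all 20 ranch, all 33 cheddar, all 13 sour-cream, all 15 onion, all 21 barbecue, and all 31 jalapeño (fewer than 35), giving 20 + 33 + 35 + 35 + 13 + 15 + 21 + 31 = 203.
One more bag of chips then forces some flavor to 36, so 203 + 1 = 204.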